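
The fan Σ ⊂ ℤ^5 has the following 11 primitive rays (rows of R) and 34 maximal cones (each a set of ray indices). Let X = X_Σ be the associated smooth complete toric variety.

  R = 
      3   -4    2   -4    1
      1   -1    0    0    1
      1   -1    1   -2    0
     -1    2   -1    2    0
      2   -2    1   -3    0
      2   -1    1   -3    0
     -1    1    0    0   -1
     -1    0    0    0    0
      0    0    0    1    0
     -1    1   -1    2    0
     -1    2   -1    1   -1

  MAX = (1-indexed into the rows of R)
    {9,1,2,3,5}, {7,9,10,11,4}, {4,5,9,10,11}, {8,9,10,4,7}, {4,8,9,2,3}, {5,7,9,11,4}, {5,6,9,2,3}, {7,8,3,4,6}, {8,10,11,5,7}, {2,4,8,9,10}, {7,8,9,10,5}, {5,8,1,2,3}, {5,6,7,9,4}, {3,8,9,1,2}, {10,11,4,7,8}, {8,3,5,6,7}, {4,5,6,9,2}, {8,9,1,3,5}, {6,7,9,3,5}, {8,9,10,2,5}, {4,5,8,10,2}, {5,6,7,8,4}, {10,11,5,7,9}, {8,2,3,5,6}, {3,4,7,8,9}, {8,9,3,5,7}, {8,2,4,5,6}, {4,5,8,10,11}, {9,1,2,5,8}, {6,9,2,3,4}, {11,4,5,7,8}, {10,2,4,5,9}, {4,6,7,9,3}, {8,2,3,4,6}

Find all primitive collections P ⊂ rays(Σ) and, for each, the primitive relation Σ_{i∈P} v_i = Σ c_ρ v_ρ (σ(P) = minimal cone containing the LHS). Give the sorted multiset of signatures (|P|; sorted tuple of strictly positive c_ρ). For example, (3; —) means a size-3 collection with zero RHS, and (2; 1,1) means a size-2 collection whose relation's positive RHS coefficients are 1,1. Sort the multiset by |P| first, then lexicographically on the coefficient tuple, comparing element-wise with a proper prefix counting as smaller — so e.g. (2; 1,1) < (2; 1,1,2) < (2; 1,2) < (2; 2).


17 minimal non-faces of Δ(Σ) (on 11 rays):

  P = {2,7}:  v_{2} + v_{7} = 0  ⇒ sig = (2; —)
  P = {3,10}:  v_{3} + v_{10} = 0  ⇒ sig = (2; —)
  P = {1,11}:  v_{1} + v_{11} = v_{5}  ⇒ sig = (2; 1)
  P = {1,4}:  v_{1} + v_{4} = v_{2} + v_{3}  ⇒ sig = (2; 1,1)
  P = {6,10}:  v_{6} + v_{10} = v_{4} + v_{5}  ⇒ sig = (2; 1,1)
  P = {2,11}:  v_{2} + v_{11} = v_{4} + v_{5} + v_{10}  ⇒ sig = (2; 1,1,1)
  P = {3,11}:  v_{3} + v_{11} = v_{4} + v_{5} + v_{7}  ⇒ sig = (2; 1,1,1)
  P = {1,7}:  v_{1} + v_{7} = v_{3} + v_{5} + v_{8} + v_{9}  ⇒ sig = (2; 1,1,1,1)
  P = {1,10}:  v_{1} + v_{10} = v_{2} + v_{5} + v_{8} + v_{9}  ⇒ sig = (2; 1,1,1,1)
  P = {1,6}:  v_{1} + v_{6} = v_{2} + 2·v_{3} + v_{5}  ⇒ sig = (2; 1,1,2)
  P = {6,11}:  v_{6} + v_{11} = 2·v_{4} + 2·v_{5} + v_{7}  ⇒ sig = (2; 1,2,2)
  P = {3,4,5}:  v_{3} + v_{4} + v_{5} = v_{6}  ⇒ sig = (3; 1)
  P = {6,8,9}:  v_{6} + v_{8} + v_{9} = v_{3}  ⇒ sig = (3; 1)
  P = {8,9,11}:  v_{8} + v_{9} + v_{11} = v_{7} + v_{10}  ⇒ sig = (3; 1,1)
  P = {4,5,8,9}:  v_{4} + v_{5} + v_{8} + v_{9} = 0  ⇒ sig = (4; —)
  P = {4,5,7,10}:  v_{4} + v_{5} + v_{7} + v_{10} = v_{11}  ⇒ sig = (4; 1)
  P = {2,3,5,8,9}:  v_{2} + v_{3} + v_{5} + v_{8} + v_{9} = v_{1}  ⇒ sig = (5; 1)

so the primitive-relation signature multiset is
[(2; —), (2; —), (2; 1), (2; 1,1), (2; 1,1), (2; 1,1,1), (2; 1,1,1), (2; 1,1,1,1), (2; 1,1,1,1), (2; 1,1,2), (2; 1,2,2), (3; 1), (3; 1), (3; 1,1), (4; —), (4; 1), (5; 1)]


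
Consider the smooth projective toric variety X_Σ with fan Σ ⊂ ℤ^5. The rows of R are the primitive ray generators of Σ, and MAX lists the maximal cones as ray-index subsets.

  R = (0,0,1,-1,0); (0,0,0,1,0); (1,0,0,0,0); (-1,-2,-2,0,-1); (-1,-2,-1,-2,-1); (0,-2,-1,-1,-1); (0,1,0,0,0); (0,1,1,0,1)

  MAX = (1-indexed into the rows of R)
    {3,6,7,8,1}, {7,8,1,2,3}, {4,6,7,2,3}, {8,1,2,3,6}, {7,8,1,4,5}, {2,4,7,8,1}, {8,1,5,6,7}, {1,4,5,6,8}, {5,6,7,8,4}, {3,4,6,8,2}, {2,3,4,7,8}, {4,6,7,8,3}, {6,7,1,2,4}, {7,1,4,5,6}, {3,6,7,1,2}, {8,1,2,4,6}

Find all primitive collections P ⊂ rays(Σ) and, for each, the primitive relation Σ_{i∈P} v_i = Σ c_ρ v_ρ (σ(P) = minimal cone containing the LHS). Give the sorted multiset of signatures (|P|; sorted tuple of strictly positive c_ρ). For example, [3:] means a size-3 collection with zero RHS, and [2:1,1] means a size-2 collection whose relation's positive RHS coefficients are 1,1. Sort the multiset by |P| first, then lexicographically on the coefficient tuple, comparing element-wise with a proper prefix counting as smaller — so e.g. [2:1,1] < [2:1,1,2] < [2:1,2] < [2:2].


Primitive collections (5):

  • {2,5}:  v_{2} + v_{5} = v_{1} + v_{4} ; sig = [2:1,1]
  • {3,5}:  v_{3} + v_{5} = 2·v_{6} + v_{7} + v_{8} ; sig = [2:1,1,2]
  • {1,3,4}:  v_{1} + v_{3} + v_{4} = v_{6} ; sig = [3:1]
  • {2,6,7,8}:  v_{2} + v_{6} + v_{7} + v_{8} = 0 ; sig = [4:]
  • {1,4,6,7,8}:  v_{1} + v_{4} + v_{6} + v_{7} + v_{8} = v_{5} ; sig = [5:1]

Hence PRS(X_Σ) =
{ [2:1,1],  [2:1,1,2],  [3:1],  [4:],  [5:1] }


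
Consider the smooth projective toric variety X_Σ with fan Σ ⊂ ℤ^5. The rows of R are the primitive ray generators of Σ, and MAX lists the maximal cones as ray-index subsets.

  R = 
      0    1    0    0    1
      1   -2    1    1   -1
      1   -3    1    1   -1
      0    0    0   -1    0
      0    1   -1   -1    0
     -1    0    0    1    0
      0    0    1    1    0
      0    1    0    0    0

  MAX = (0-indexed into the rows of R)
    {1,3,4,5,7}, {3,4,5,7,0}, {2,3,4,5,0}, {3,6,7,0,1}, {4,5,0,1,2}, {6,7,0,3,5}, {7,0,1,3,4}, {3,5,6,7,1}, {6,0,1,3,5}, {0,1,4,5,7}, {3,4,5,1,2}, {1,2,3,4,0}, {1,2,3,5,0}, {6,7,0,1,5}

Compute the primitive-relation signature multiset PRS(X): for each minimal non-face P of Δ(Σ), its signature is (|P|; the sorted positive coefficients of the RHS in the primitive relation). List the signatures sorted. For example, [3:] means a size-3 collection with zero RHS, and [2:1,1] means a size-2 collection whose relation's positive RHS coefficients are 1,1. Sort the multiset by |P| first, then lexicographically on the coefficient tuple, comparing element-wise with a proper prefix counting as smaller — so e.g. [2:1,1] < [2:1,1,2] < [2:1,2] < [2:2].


Σ has 5 primitive collections:

  P={2,7}:  v_{2} + v_{7} = v_{1}  ⇒ sig = [2:1]
  P={4,6}:  v_{4} + v_{6} = v_{7}  ⇒ sig = [2:1]
  P={2,6}:  v_{2} + v_{6} = v_{0} + 2·v_{1} + v_{3} + v_{5}  ⇒ sig = [2:1,1,1,2]
  P={0,1,3,4,5}:  v_{0} + v_{1} + v_{3} + v_{4} + v_{5} = 0  ⇒ sig = [5:]
  P={0,1,3,5,7}:  v_{0} + v_{1} + v_{3} + v_{5} + v_{7} = v_{6}  ⇒ sig = [5:1]

so the primitive-relation signature multiset is
    [2:1]
    [2:1]
    [2:1,1,1,2]
    [5:]
    [5:1]


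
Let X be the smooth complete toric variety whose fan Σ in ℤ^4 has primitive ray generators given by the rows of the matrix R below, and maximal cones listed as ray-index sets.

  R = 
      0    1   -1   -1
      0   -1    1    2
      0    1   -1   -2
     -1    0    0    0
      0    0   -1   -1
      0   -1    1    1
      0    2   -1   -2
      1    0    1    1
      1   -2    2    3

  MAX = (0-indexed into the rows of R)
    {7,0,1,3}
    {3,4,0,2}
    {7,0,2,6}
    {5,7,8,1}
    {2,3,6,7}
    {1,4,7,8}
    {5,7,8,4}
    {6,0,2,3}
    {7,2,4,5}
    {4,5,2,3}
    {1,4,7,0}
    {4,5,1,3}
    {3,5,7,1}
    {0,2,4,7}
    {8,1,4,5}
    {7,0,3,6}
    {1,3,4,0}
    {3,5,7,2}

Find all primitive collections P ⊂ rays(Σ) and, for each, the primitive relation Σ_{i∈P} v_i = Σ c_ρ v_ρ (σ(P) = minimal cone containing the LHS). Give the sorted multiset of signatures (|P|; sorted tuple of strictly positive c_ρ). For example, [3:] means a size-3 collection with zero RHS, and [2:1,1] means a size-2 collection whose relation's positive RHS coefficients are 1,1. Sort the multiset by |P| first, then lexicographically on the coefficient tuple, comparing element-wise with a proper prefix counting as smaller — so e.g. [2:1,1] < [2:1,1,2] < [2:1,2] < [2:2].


12 collections generate NE(X_Σ); each relation:

  {0,5}:  v_{0} + v_{5} = 0  ⟹  sig = [2:]
  {1,2}:  v_{1} + v_{2} = 0  ⟹  sig = [2:]
  {6,8}:  v_{6} + v_{8} = v_{7}  ⟹  sig = [2:1]
  {3,8}:  v_{3} + v_{8} = v_{1} + v_{5}  ⟹  sig = [2:1,1]
  {4,6}:  v_{4} + v_{6} = v_{0} + v_{2}  ⟹  sig = [2:1,1]
  {0,8}:  v_{0} + v_{8} = v_{1} + v_{4} + v_{7}  ⟹  sig = [2:1,1,1]
  {1,6}:  v_{1} + v_{6} = v_{0} + v_{3} + v_{7}  ⟹  sig = [2:1,1,1]
  {2,8}:  v_{2} + v_{8} = v_{4} + v_{5} + v_{7}  ⟹  sig = [2:1,1,1]
  {5,6}:  v_{5} + v_{6} = v_{2} + v_{3} + v_{7}  ⟹  sig = [2:1,1,1]
  {3,4,7}:  v_{3} + v_{4} + v_{7} = 0  ⟹  sig = [3:]
  {0,2,3,7}:  v_{0} + v_{2} + v_{3} + v_{7} = v_{6}  ⟹  sig = [4:1]
  {1,4,5,7}:  v_{1} + v_{4} + v_{5} + v_{7} = v_{8}  ⟹  sig = [4:1]

so the primitive-relation signature multiset is
    [2:]
    [2:]
    [2:1]
    [2:1,1]
    [2:1,1]
    [2:1,1,1]
    [2:1,1,1]
    [2:1,1,1]
    [2:1,1,1]
    [3:]
    [4:1]
    [4:1]


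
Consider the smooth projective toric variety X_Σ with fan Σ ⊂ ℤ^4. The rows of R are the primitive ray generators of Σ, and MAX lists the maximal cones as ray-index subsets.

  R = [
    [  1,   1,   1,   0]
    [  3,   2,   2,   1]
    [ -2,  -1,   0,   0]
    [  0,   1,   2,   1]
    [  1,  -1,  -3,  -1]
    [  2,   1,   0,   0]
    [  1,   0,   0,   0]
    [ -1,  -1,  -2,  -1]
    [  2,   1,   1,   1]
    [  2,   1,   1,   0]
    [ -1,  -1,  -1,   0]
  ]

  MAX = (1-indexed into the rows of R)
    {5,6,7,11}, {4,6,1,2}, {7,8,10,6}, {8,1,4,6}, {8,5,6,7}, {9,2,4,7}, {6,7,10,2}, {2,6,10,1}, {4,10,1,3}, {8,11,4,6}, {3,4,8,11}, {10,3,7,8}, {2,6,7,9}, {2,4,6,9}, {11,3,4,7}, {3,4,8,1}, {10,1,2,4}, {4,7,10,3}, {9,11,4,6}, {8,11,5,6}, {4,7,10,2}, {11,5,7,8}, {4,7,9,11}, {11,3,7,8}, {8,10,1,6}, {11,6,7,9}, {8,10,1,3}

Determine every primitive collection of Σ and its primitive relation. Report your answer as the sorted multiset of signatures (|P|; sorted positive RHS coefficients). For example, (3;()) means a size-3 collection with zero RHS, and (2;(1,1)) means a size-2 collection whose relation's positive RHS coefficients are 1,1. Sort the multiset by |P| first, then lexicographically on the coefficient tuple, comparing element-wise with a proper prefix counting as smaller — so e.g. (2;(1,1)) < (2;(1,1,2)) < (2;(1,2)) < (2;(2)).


22 minimal non-faces of Δ(Σ) (on 11 rays):

  P = {1,11}:  v_{1} + v_{11} = 0  so sig = (2;())
  P = {3,6}:  v_{3} + v_{6} = 0  so sig = (2;())
  P = {1,7}:  v_{1} + v_{7} = v_{10}  so sig = (2;(1))
  P = {1,9}:  v_{1} + v_{9} = v_{2}  so sig = (2;(1))
  P = {2,8}:  v_{2} + v_{8} = v_{6}  so sig = (2;(1))
  P = {2,11}:  v_{2} + v_{11} = v_{9}  so sig = (2;(1))
  P = {10,11}:  v_{10} + v_{11} = v_{7}  so sig = (2;(1))
  P = {2,3}:  v_{2} + v_{3} = v_{4} + v_{7}  so sig = (2;(1,1))
  P = {4,5}:  v_{4} + v_{5} = v_{6} + v_{11}  so sig = (2;(1,1))
  P = {8,9}:  v_{8} + v_{9} = v_{6} + v_{11}  so sig = (2;(1,1))
  P = {9,10}:  v_{9} + v_{10} = v_{2} + v_{7}  so sig = (2;(1,1))
  P = {1,5}:  v_{1} + v_{5} = v_{6} + v_{7} + v_{8}  so sig = (2;(1,1,1))
  P = {3,5}:  v_{3} + v_{5} = v_{7} + v_{8} + v_{11}  so sig = (2;(1,1,1))
  P = {3,9}:  v_{3} + v_{9} = v_{4} + v_{7} + v_{11}  so sig = (2;(1,1,1))
  P = {2,5}:  v_{2} + v_{5} = 2·v_{6} + v_{7} + v_{11}  so sig = (2;(1,1,2))
  P = {5,10}:  v_{5} + v_{10} = v_{6} + 2·v_{7} + v_{8}  so sig = (2;(1,1,2))
  P = {5,9}:  v_{5} + v_{9} = 2·v_{6} + v_{7} + 2·v_{11}  so sig = (2;(1,2,2))
  P = {4,7,8}:  v_{4} + v_{7} + v_{8} = 0  so sig = (3;())
  P = {4,6,7}:  v_{4} + v_{6} + v_{7} = v_{2}  so sig = (3;(1))
  P = {4,8,10}:  v_{4} + v_{8} + v_{10} = v_{1}  so sig = (3;(1))
  P = {4,6,10}:  v_{4} + v_{6} + v_{10} = v_{1} + v_{2}  so sig = (3;(1,1))
  P = {6,7,8,11}:  v_{6} + v_{7} + v_{8} + v_{11} = v_{5}  so sig = (4;(1))

Sorted signature multiset PRS(X):
    (2;())
    (2;())
    (2;(1))
    (2;(1))
    (2;(1))
    (2;(1))
    (2;(1))
    (2;(1,1))
    (2;(1,1))
    (2;(1,1))
    (2;(1,1))
    (2;(1,1,1))
    (2;(1,1,1))
    (2;(1,1,1))
    (2;(1,1,2))
    (2;(1,1,2))
    (2;(1,2,2))
    (3;())
    (3;(1))
    (3;(1))
    (3;(1,1))
    (4;(1))


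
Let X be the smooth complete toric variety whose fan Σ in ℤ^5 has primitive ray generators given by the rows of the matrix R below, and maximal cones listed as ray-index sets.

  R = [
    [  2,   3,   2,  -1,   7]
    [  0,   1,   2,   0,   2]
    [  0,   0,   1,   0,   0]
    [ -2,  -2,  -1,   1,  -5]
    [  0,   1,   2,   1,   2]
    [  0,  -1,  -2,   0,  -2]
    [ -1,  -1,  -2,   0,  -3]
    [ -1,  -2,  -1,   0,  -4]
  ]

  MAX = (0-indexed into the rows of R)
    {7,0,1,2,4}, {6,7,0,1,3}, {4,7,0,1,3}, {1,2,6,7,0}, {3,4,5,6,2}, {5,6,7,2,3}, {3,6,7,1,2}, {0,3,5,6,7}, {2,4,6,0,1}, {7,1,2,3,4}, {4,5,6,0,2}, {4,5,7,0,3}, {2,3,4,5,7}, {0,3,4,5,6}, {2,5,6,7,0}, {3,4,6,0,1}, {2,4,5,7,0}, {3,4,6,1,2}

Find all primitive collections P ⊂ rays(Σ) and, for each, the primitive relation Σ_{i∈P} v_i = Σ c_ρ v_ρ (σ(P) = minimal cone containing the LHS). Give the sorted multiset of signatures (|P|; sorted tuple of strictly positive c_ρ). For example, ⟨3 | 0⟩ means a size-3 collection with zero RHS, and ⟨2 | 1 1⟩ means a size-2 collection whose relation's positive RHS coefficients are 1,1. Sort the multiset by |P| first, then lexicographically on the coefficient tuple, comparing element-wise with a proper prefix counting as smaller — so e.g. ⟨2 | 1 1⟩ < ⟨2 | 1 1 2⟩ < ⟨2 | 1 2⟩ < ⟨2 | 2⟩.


3 collections generate NE(X_Σ); each relation:

  P={1,5}:  v_{1} + v_{5} = 0  ⟹  sig = ⟨2 | 0⟩
  P={0,2,3}:  v_{0} + v_{2} + v_{3} = v_{1}  ⟹  sig = ⟨3 | 1⟩
  P={4,6,7}:  v_{4} + v_{6} + v_{7} = v_{3}  ⟹  sig = ⟨3 | 1⟩

Hence PRS(X_Σ) =
{ ⟨2 | 0⟩,  ⟨3 | 1⟩ ×2 }


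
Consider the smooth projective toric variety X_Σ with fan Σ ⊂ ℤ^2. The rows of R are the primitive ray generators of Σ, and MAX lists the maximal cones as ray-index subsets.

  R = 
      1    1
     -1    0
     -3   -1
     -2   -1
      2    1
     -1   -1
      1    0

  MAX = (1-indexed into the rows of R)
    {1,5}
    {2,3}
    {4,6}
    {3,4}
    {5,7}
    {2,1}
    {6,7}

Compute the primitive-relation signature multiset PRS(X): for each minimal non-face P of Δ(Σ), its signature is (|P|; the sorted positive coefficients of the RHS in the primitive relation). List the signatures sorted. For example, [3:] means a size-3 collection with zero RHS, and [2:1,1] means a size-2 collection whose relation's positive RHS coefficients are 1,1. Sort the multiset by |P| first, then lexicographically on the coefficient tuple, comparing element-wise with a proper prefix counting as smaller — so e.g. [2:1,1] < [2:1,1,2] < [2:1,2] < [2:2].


Minimal non-faces — 14 found among 7 rays, 7 max cones:

  P={1,6}:  v_{1} + v_{6} = 0  ⟹  sig = [2:]
  P={2,7}:  v_{2} + v_{7} = 0  ⟹  sig = [2:]
  P={4,5}:  v_{4} + v_{5} = 0  ⟹  sig = [2:]
  P={1,4}:  v_{1} + v_{4} = v_{2}  ⟹  sig = [2:1]
  P={1,7}:  v_{1} + v_{7} = v_{5}  ⟹  sig = [2:1]
  P={2,4}:  v_{2} + v_{4} = v_{3}  ⟹  sig = [2:1]
  P={2,5}:  v_{2} + v_{5} = v_{1}  ⟹  sig = [2:1]
  P={2,6}:  v_{2} + v_{6} = v_{4}  ⟹  sig = [2:1]
  P={3,5}:  v_{3} + v_{5} = v_{2}  ⟹  sig = [2:1]
  P={3,7}:  v_{3} + v_{7} = v_{4}  ⟹  sig = [2:1]
  P={4,7}:  v_{4} + v_{7} = v_{6}  ⟹  sig = [2:1]
  P={5,6}:  v_{5} + v_{6} = v_{7}  ⟹  sig = [2:1]
  P={1,3}:  v_{1} + v_{3} = 2·v_{2}  ⟹  sig = [2:2]
  P={3,6}:  v_{3} + v_{6} = 2·v_{4}  ⟹  sig = [2:2]

Hence PRS(X_Σ) =
[[2:], [2:], [2:], [2:1], [2:1], [2:1], [2:1], [2:1], [2:1], [2:1], [2:1], [2:1], [2:2], [2:2]]


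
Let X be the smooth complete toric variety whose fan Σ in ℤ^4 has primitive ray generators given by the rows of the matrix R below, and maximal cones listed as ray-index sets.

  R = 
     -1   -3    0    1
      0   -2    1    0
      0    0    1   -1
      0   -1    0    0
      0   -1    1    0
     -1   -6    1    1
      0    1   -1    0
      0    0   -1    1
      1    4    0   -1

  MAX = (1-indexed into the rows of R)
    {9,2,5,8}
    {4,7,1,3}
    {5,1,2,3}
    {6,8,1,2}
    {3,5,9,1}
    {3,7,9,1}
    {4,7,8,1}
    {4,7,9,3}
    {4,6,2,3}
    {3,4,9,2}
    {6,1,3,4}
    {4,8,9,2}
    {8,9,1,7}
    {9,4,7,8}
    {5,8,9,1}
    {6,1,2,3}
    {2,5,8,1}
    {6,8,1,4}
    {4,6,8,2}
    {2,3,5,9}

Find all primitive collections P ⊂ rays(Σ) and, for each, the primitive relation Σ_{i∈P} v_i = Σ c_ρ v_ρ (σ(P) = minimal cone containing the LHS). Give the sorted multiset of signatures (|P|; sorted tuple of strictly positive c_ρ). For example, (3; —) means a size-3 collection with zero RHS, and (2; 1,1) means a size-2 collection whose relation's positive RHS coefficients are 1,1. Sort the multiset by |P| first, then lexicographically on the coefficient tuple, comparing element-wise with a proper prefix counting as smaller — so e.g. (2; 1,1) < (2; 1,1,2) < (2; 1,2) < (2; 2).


Primitive collections (10):

  P = {3,8}:  v_{3} + v_{8} = 0 — sig = (2; —)
  P = {5,7}:  v_{5} + v_{7} = 0 — sig = (2; —)
  P = {2,7}:  v_{2} + v_{7} = v_{4} — sig = (2; 1)
  P = {4,5}:  v_{4} + v_{5} = v_{2} — sig = (2; 1)
  P = {6,9}:  v_{6} + v_{9} = v_{2} — sig = (2; 1)
  P = {5,6}:  v_{5} + v_{6} = v_{1} + 2·v_{2} — sig = (2; 1,2)
  P = {6,7}:  v_{6} + v_{7} = v_{1} + 2·v_{4} — sig = (2; 1,2)
  P = {1,4,9}:  v_{1} + v_{4} + v_{9} = 0 — sig = (3; —)
  P = {1,2,4}:  v_{1} + v_{2} + v_{4} = v_{6} — sig = (3; 1)
  P = {1,2,9}:  v_{1} + v_{2} + v_{9} = v_{5} — sig = (3; 1)

so the primitive-relation signature multiset is
    (2; —)
    (2; —)
    (2; 1)
    (2; 1)
    (2; 1)
    (2; 1,2)
    (2; 1,2)
    (3; —)
    (3; 1)
    (3; 1)


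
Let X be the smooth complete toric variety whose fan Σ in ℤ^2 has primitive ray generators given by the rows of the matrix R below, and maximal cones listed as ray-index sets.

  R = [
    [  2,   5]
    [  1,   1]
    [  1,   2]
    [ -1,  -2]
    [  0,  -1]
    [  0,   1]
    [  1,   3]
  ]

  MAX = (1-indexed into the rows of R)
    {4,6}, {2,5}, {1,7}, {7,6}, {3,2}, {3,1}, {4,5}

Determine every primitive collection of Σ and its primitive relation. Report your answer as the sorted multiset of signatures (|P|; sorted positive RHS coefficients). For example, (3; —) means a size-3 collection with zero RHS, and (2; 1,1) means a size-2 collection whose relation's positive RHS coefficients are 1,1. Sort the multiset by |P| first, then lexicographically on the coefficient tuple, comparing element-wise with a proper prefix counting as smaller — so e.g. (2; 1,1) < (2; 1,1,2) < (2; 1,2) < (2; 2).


Δ(Σ) — 7 vertices, 14 min non-faces:

  • {3,4}:  v_{3} + v_{4} = 0  so sig = (2; —)
  • {5,6}:  v_{5} + v_{6} = 0  so sig = (2; —)
  • {1,4}:  v_{1} + v_{4} = v_{7}  so sig = (2; 1)
  • {2,4}:  v_{2} + v_{4} = v_{5}  so sig = (2; 1)
  • {2,6}:  v_{2} + v_{6} = v_{3}  so sig = (2; 1)
  • {3,5}:  v_{3} + v_{5} = v_{2}  so sig = (2; 1)
  • {3,6}:  v_{3} + v_{6} = v_{7}  so sig = (2; 1)
  • {3,7}:  v_{3} + v_{7} = v_{1}  so sig = (2; 1)
  • {4,7}:  v_{4} + v_{7} = v_{6}  so sig = (2; 1)
  • {5,7}:  v_{5} + v_{7} = v_{3}  so sig = (2; 1)
  • {1,5}:  v_{1} + v_{5} = 2·v_{3}  so sig = (2; 2)
  • {1,6}:  v_{1} + v_{6} = 2·v_{7}  so sig = (2; 2)
  • {2,7}:  v_{2} + v_{7} = 2·v_{3}  so sig = (2; 2)
  • {1,2}:  v_{1} + v_{2} = 3·v_{3}  so sig = (2; 3)

so the primitive-relation signature multiset is
{ (2; —) ×2,  (2; 1) ×8,  (2; 2) ×3,  (2; 3) }


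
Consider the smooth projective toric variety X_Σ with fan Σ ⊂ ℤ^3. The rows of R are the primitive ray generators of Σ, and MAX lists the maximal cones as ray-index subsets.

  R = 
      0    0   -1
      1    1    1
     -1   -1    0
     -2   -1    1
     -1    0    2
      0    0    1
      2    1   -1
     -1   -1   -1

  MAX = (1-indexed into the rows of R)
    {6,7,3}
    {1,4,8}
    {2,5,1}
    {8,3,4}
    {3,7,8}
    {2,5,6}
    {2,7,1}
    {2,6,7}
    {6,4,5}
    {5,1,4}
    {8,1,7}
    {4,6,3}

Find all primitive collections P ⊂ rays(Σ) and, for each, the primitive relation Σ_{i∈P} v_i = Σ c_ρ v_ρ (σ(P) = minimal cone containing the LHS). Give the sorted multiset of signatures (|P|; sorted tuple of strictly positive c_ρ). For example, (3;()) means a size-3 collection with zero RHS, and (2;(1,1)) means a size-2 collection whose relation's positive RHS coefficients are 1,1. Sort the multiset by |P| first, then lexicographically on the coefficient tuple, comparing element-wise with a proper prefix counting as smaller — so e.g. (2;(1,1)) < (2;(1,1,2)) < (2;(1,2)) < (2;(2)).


10 collections generate NE(X_Σ); each relation:

  {1,6}:  v_{1} + v_{6} = 0  ⟹  sig = (2;())
  {2,8}:  v_{2} + v_{8} = 0  ⟹  sig = (2;())
  {4,7}:  v_{4} + v_{7} = 0  ⟹  sig = (2;())
  {1,3}:  v_{1} + v_{3} = v_{8}  ⟹  sig = (2;(1))
  {2,3}:  v_{2} + v_{3} = v_{6}  ⟹  sig = (2;(1))
  {2,4}:  v_{2} + v_{4} = v_{5}  ⟹  sig = (2;(1))
  {5,7}:  v_{5} + v_{7} = v_{2}  ⟹  sig = (2;(1))
  {5,8}:  v_{5} + v_{8} = v_{4}  ⟹  sig = (2;(1))
  {6,8}:  v_{6} + v_{8} = v_{3}  ⟹  sig = (2;(1))
  {3,5}:  v_{3} + v_{5} = v_{4} + v_{6}  ⟹  sig = (2;(1,1))

Signatures (|P|; sorted positive RHS coefficients), sorted:
{ (2;()) ×3,  (2;(1)) ×6,  (2;(1,1)) }


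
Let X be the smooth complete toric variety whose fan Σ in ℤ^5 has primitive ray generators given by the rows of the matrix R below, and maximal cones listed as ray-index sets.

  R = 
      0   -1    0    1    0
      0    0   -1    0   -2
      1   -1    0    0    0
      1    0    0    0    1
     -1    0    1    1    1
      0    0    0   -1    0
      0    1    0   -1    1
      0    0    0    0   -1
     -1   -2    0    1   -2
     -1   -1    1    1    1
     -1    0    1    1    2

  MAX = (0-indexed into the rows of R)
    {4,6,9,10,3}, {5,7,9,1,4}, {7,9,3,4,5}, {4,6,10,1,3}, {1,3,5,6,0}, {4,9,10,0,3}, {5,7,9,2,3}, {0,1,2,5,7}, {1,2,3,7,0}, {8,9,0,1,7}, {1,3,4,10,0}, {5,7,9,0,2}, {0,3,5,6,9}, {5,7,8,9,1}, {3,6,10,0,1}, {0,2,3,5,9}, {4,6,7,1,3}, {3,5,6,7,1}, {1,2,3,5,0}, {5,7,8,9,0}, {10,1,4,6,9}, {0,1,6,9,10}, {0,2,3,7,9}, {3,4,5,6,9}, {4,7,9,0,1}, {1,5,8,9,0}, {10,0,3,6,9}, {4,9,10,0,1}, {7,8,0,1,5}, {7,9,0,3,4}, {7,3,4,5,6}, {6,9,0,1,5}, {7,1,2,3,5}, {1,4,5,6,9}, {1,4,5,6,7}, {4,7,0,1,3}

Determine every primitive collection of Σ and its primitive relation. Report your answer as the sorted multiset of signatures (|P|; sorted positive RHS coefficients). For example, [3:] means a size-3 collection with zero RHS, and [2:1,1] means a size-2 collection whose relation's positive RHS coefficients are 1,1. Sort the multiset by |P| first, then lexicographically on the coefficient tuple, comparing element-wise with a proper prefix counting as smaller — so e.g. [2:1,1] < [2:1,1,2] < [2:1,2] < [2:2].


The 19 primitive collections of Σ (r=11, n=5):

  P={7,10}:  v_{7} + v_{10} = v_{4} — sig = [2:1]
  P={2,6}:  v_{2} + v_{6} = v_{3} + v_{5} — sig = [2:1,1]
  P={2,10}:  v_{2} + v_{10} = v_{3} + v_{9} — sig = [2:1,1]
  P={5,10}:  v_{5} + v_{10} = v_{6} + v_{9} — sig = [2:1,1]
  P={2,4}:  v_{2} + v_{4} = v_{3} + v_{7} + v_{9} — sig = [2:1,1,1]
  P={6,8}:  v_{6} + v_{8} = v_{1} + v_{5} + v_{9} — sig = [2:1,1,1]
  P={3,8}:  v_{3} + v_{8} = 2·v_{0} + v_{5} + v_{7} — sig = [2:1,1,2]
  P={4,8}:  v_{4} + v_{8} = v_{1} + v_{7} + 2·v_{9} — sig = [2:1,1,2]
  P={8,10}:  v_{8} + v_{10} = v_{1} + 2·v_{9} — sig = [2:1,2]
  P={2,8}:  v_{2} + v_{8} = 3·v_{0} + 2·v_{5} + 2·v_{7} — sig = [2:2,2,3]
  P={0,6,7}:  v_{0} + v_{6} + v_{7} = 0 — sig = [3:]
  P={0,4,5}:  v_{0} + v_{4} + v_{5} = v_{9} — sig = [3:1]
  P={0,4,6}:  v_{0} + v_{4} + v_{6} = v_{10} — sig = [3:1]
  P={1,3,9}:  v_{1} + v_{3} + v_{9} = v_{0} — sig = [3:1]
  P={6,7,9}:  v_{6} + v_{7} + v_{9} = v_{4} + v_{5} — sig = [3:1,1]
  P={1,2,9}:  v_{1} + v_{2} + v_{9} = 2·v_{0} + v_{5} + v_{7} — sig = [3:1,1,2]
  P={1,3,4,5}:  v_{1} + v_{3} + v_{4} + v_{5} = 0 — sig = [4:]
  P={0,3,5,7}:  v_{0} + v_{3} + v_{5} + v_{7} = v_{2} — sig = [4:1]
  P={0,1,5,7,9}:  v_{0} + v_{1} + v_{5} + v_{7} + v_{9} = v_{8} — sig = [5:1]

so the primitive-relation signature multiset is
{ [2:1],  [2:1,1] ×3,  [2:1,1,1] ×2,  [2:1,1,2] ×2,  [2:1,2],  [2:2,2,3],  [3:],  [3:1] ×3,  [3:1,1],  [3:1,1,2],  [4:],  [4:1],  [5:1] }


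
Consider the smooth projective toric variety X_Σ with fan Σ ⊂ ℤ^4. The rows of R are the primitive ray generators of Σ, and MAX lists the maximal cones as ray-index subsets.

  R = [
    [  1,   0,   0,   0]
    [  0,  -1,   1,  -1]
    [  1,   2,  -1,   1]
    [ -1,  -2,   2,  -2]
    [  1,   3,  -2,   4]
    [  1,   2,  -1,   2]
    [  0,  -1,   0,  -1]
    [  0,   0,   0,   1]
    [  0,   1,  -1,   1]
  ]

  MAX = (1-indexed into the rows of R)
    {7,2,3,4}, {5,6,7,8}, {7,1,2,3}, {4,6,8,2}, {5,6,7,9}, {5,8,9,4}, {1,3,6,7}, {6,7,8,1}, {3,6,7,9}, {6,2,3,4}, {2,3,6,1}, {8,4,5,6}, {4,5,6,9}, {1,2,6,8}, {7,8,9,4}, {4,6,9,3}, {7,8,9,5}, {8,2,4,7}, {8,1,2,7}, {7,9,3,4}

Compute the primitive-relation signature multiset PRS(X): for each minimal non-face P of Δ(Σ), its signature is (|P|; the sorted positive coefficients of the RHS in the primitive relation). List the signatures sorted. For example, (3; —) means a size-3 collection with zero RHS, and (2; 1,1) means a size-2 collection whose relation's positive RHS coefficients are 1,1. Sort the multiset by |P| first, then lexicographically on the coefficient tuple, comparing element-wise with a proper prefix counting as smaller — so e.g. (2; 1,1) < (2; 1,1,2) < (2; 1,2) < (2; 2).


Σ has 11 primitive collections:

  P={2,9}:  v_{2} + v_{9} = 0 ; sig = (2; —)
  P={3,8}:  v_{3} + v_{8} = v_{6} ; sig = (2; 1)
  P={1,9}:  v_{1} + v_{9} = v_{6} + v_{7} ; sig = (2; 1,1)
  P={2,5}:  v_{2} + v_{5} = v_{6} + v_{8} ; sig = (2; 1,1)
  P={1,5}:  v_{1} + v_{5} = 2·v_{6} + v_{7} + v_{8} ; sig = (2; 1,1,2)
  P={3,5}:  v_{3} + v_{5} = 2·v_{6} + v_{9} ; sig = (2; 1,2)
  P={1,4}:  v_{1} + v_{4} = 2·v_{2} ; sig = (2; 2)
  P={2,6,7}:  v_{2} + v_{6} + v_{7} = v_{1} ; sig = (3; 1)
  P={4,5,7}:  v_{4} + v_{5} + v_{7} = v_{8} ; sig = (3; 1)
  P={4,6,7}:  v_{4} + v_{6} + v_{7} = v_{2} ; sig = (3; 1)
  P={6,8,9}:  v_{6} + v_{8} + v_{9} = v_{5} ; sig = (3; 1)

Signatures (|P|; sorted positive RHS coefficients), sorted:
    (2; —)
    (2; 1)
    (2; 1,1)
    (2; 1,1)
    (2; 1,1,2)
    (2; 1,2)
    (2; 2)
    (3; 1)
    (3; 1)
    (3; 1)
    (3; 1)


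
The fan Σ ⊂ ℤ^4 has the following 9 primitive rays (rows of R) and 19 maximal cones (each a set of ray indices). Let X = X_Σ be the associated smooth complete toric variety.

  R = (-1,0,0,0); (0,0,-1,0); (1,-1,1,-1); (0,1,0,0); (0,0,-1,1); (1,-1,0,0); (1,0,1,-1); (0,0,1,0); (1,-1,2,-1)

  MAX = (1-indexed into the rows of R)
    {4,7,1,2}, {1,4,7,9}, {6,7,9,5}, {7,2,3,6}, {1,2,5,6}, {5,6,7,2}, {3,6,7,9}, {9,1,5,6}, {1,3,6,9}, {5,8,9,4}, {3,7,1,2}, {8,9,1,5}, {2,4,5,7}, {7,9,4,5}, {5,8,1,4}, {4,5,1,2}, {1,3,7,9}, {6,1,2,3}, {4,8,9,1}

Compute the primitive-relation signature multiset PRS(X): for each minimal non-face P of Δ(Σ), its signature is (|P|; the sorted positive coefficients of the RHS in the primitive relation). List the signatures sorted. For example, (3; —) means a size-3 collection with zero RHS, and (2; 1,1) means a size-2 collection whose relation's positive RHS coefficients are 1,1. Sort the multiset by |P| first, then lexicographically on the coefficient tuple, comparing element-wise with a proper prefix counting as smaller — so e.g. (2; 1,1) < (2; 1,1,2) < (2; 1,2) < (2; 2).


Minimal non-faces — 11 found among 9 rays, 19 max cones:

  P={2,8}:  v_{2} + v_{8} = 0  →  sig = (2; —)
  P={2,9}:  v_{2} + v_{9} = v_{3}  →  sig = (2; 1)
  P={3,4}:  v_{3} + v_{4} = v_{7}  →  sig = (2; 1)
  P={3,5}:  v_{3} + v_{5} = v_{6}  →  sig = (2; 1)
  P={3,8}:  v_{3} + v_{8} = v_{9}  →  sig = (2; 1)
  P={4,6}:  v_{4} + v_{6} = v_{5} + v_{7}  →  sig = (2; 1,1)
  P={6,8}:  v_{6} + v_{8} = v_{5} + v_{9}  →  sig = (2; 1,1)
  P={7,8}:  v_{7} + v_{8} = v_{4} + v_{9}  →  sig = (2; 1,1)
  P={1,5,7}:  v_{1} + v_{5} + v_{7} = 0  →  sig = (3; —)
  P={1,6,7}:  v_{1} + v_{6} + v_{7} = v_{3}  →  sig = (3; 1)
  P={1,4,5,9}:  v_{1} + v_{4} + v_{5} + v_{9} = v_{8}  →  sig = (4; 1)

Sorted signature multiset PRS(X):
[(2; —), (2; 1), (2; 1), (2; 1), (2; 1), (2; 1,1), (2; 1,1), (2; 1,1), (3; —), (3; 1), (4; 1)]


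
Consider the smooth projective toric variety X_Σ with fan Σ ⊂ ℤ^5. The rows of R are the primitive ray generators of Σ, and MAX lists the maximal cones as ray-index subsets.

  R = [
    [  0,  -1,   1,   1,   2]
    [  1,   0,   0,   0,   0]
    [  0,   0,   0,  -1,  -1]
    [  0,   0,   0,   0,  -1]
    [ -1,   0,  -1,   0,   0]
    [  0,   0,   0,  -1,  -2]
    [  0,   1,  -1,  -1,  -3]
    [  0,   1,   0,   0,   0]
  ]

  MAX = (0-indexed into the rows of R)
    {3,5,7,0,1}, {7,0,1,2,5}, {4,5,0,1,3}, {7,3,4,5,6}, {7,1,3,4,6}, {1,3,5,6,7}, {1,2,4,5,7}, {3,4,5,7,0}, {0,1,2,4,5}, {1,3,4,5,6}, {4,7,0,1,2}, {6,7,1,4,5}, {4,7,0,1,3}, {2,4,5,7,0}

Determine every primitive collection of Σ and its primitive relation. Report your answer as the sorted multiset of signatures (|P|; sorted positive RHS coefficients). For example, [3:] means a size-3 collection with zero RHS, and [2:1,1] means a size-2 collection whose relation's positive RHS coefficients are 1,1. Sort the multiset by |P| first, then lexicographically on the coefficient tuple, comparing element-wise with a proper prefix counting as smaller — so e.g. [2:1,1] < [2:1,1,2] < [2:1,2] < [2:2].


Primitive collections (5):

  P = {0,6}:  v_{0} + v_{6} = v_{3} — sig = [2:1]
  P = {2,3}:  v_{2} + v_{3} = v_{5} — sig = [2:1]
  P = {2,6}:  v_{2} + v_{6} = v_{1} + v_{4} + 2·v_{5} + v_{7} — sig = [2:1,1,1,2]
  P = {0,1,4,5,7}:  v_{0} + v_{1} + v_{4} + v_{5} + v_{7} = 0 — sig = [5:]
  P = {1,3,4,5,7}:  v_{1} + v_{3} + v_{4} + v_{5} + v_{7} = v_{6} — sig = [5:1]

so the primitive-relation signature multiset is
{ [2:1] ×2,  [2:1,1,1,2],  [5:],  [5:1] }


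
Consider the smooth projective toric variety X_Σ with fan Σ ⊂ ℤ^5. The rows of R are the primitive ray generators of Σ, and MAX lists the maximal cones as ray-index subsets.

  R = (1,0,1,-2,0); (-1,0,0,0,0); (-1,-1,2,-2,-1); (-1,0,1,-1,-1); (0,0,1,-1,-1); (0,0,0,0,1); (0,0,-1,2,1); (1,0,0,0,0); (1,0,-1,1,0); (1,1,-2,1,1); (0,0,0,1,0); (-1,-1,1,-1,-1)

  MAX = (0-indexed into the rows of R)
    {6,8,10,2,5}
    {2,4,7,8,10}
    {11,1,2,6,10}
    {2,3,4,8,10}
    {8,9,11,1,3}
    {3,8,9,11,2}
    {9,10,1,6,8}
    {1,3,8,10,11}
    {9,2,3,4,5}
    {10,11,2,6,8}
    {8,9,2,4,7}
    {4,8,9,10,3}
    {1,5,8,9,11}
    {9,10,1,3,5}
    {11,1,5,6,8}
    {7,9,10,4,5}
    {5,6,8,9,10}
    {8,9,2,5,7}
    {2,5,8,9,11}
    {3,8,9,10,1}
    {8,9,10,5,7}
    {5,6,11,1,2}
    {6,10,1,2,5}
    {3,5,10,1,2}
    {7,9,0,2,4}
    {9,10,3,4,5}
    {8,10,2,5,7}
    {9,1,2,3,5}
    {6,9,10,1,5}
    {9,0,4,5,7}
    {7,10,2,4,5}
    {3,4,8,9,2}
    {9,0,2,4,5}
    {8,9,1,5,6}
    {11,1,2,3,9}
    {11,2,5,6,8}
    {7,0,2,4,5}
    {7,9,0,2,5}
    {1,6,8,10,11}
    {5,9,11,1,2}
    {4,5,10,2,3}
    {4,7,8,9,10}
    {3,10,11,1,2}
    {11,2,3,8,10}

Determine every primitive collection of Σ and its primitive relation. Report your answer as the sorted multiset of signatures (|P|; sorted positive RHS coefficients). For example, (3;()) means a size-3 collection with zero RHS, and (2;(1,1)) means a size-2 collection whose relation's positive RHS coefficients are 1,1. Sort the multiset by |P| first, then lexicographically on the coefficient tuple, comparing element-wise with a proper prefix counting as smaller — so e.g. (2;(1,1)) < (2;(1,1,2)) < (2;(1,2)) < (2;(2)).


The 25 primitive collections of Σ (r=12, n=5):

  • {1,7}:  v_{1} + v_{7} = 0  ⟹  sig = (2;())
  • {1,4}:  v_{1} + v_{4} = v_{3}  ⟹  sig = (2;(1))
  • {3,7}:  v_{3} + v_{7} = v_{4}  ⟹  sig = (2;(1))
  • {4,6}:  v_{4} + v_{6} = v_{10}  ⟹  sig = (2;(1))
  • {0,6}:  v_{0} + v_{6} = v_{5} + v_{7}  ⟹  sig = (2;(1,1))
  • {3,6}:  v_{3} + v_{6} = v_{1} + v_{10}  ⟹  sig = (2;(1,1))
  • {7,11}:  v_{7} + v_{11} = v_{2} + v_{8}  ⟹  sig = (2;(1,1))
  • {0,10}:  v_{0} + v_{10} = v_{4} + v_{5} + v_{7}  ⟹  sig = (2;(1,1,1))
  • {4,11}:  v_{4} + v_{11} = v_{2} + v_{3} + v_{8}  ⟹  sig = (2;(1,1,1))
  • {6,7}:  v_{6} + v_{7} = v_{5} + v_{8} + v_{10}  ⟹  sig = (2;(1,1,1))
  • {0,1}:  v_{0} + v_{1} = v_{2} + v_{4} + v_{5} + v_{9}  ⟹  sig = (2;(1,1,1,1))
  • {0,3}:  v_{0} + v_{3} = v_{2} + 2·v_{4} + v_{5} + v_{9}  ⟹  sig = (2;(1,1,1,2))
  • {0,8}:  v_{0} + v_{8} = v_{2} + 2·v_{7} + v_{9}  ⟹  sig = (2;(1,1,2))
  • {0,11}:  v_{0} + v_{11} = 2·v_{2} + v_{7} + v_{9}  ⟹  sig = (2;(1,1,2))
  • {2,9,10}:  v_{2} + v_{9} + v_{10} = 0  ⟹  sig = (3;())
  • {3,5,8}:  v_{3} + v_{5} + v_{8} = 0  ⟹  sig = (3;())
  • {1,2,8}:  v_{1} + v_{2} + v_{8} = v_{11}  ⟹  sig = (3;(1))
  • {4,5,8}:  v_{4} + v_{5} + v_{8} = v_{7}  ⟹  sig = (3;(1))
  • {3,5,11}:  v_{3} + v_{5} + v_{11} = v_{1} + v_{2}  ⟹  sig = (3;(1,1))
  • {5,10,11}:  v_{5} + v_{10} + v_{11} = v_{2} + v_{6}  ⟹  sig = (3;(1,1))
  • {9,10,11}:  v_{9} + v_{10} + v_{11} = v_{1} + v_{8}  ⟹  sig = (3;(1,1))
  • {2,6,9}:  v_{2} + v_{6} + v_{9} = v_{1} + v_{5} + v_{8}  ⟹  sig = (3;(1,1,1))
  • {6,9,11}:  v_{6} + v_{9} + v_{11} = 2·v_{1} + v_{5} + 2·v_{8}  ⟹  sig = (3;(1,2,2))
  • {1,5,8,10}:  v_{1} + v_{5} + v_{8} + v_{10} = v_{6}  ⟹  sig = (4;(1))
  • {2,4,5,7,9}:  v_{2} + v_{4} + v_{5} + v_{7} + v_{9} = v_{0}  ⟹  sig = (5;(1))

so the primitive-relation signature multiset is
{ (2;()),  (2;(1)) ×3,  (2;(1,1)) ×3,  (2;(1,1,1)) ×3,  (2;(1,1,1,1)),  (2;(1,1,1,2)),  (2;(1,1,2)) ×2,  (3;()) ×2,  (3;(1)) ×2,  (3;(1,1)) ×3,  (3;(1,1,1)),  (3;(1,2,2)),  (4;(1)),  (5;(1)) }


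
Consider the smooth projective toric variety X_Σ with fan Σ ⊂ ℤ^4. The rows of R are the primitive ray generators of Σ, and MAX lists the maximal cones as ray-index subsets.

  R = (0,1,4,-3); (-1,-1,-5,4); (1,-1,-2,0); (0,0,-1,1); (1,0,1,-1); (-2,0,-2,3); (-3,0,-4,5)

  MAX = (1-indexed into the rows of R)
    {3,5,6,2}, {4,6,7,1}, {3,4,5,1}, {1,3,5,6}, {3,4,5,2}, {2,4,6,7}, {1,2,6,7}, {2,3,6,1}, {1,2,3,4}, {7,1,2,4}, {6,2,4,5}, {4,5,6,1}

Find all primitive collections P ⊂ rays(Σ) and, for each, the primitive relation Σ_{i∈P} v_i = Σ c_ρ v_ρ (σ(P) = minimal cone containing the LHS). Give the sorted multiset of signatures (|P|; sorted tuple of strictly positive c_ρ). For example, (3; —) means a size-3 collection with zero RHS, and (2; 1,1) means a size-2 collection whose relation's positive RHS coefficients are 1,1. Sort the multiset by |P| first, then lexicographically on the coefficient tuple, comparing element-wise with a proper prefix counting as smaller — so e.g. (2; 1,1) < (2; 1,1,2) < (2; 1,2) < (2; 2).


Primitive collections (5):

  P = {5,7}:  v_{5} + v_{7} = v_{4} + v_{6}  ⇒ sig = (2; 1,1)
  P = {3,7}:  v_{3} + v_{7} = v_{1} + 2·v_{2}  ⇒ sig = (2; 1,2)
  P = {1,2,5}:  v_{1} + v_{2} + v_{5} = 0  ⇒ sig = (3; —)
  P = {3,4,6}:  v_{3} + v_{4} + v_{6} = v_{2}  ⇒ sig = (3; 1)
  P = {1,2,4,6}:  v_{1} + v_{2} + v_{4} + v_{6} = v_{7}  ⇒ sig = (4; 1)

Signatures (|P|; sorted positive RHS coefficients), sorted:
{ (2; 1,1),  (2; 1,2),  (3; —),  (3; 1),  (4; 1) }


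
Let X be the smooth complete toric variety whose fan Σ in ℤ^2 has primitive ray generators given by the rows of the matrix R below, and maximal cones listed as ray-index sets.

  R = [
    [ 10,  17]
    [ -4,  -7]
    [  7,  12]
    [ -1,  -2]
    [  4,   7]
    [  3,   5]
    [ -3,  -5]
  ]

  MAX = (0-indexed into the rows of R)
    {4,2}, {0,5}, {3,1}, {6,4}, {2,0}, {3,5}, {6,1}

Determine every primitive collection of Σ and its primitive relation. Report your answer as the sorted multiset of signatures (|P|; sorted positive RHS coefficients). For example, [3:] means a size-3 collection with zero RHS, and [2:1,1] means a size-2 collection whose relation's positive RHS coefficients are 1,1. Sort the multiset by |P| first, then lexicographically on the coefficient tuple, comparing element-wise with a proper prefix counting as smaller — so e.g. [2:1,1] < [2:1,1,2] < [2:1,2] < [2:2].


Primitive collections (14):

  {1,4}:  v_{1} + v_{4} = 0  ⟹  sig = [2:]
  {5,6}:  v_{5} + v_{6} = 0  ⟹  sig = [2:]
  {0,6}:  v_{0} + v_{6} = v_{2}  ⟹  sig = [2:1]
  {1,2}:  v_{1} + v_{2} = v_{5}  ⟹  sig = [2:1]
  {1,5}:  v_{1} + v_{5} = v_{3}  ⟹  sig = [2:1]
  {2,5}:  v_{2} + v_{5} = v_{0}  ⟹  sig = [2:1]
  {2,6}:  v_{2} + v_{6} = v_{4}  ⟹  sig = [2:1]
  {3,4}:  v_{3} + v_{4} = v_{5}  ⟹  sig = [2:1]
  {3,6}:  v_{3} + v_{6} = v_{1}  ⟹  sig = [2:1]
  {4,5}:  v_{4} + v_{5} = v_{2}  ⟹  sig = [2:1]
  {0,1}:  v_{0} + v_{1} = 2·v_{5}  ⟹  sig = [2:2]
  {0,4}:  v_{0} + v_{4} = 2·v_{2}  ⟹  sig = [2:2]
  {2,3}:  v_{2} + v_{3} = 2·v_{5}  ⟹  sig = [2:2]
  {0,3}:  v_{0} + v_{3} = 3·v_{5}  ⟹  sig = [2:3]

Signatures (|P|; sorted positive RHS coefficients), sorted:
    |P|=2: 14 collections, coeffs (), (), (1), (1), (1), (1), (1), (1), (1), (1), (2), (2), (2), (3)


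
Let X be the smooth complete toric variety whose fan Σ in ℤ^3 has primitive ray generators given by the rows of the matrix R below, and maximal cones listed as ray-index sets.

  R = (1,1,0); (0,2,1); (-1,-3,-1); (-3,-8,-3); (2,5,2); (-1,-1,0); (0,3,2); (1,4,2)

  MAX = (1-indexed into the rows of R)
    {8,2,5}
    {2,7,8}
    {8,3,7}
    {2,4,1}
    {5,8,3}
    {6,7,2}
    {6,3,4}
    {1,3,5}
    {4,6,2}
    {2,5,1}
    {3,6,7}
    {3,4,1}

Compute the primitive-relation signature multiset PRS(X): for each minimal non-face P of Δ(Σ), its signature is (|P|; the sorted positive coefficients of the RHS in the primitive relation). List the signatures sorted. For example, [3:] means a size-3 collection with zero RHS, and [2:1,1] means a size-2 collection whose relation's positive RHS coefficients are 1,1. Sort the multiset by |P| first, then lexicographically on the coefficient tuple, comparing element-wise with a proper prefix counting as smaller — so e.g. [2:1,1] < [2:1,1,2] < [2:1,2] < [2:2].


Primitive collections (10):

  {1,6}:  v_{1} + v_{6} = 0  ⟹  sig = [2:]
  {1,7}:  v_{1} + v_{7} = v_{8}  ⟹  sig = [2:1]
  {1,8}:  v_{1} + v_{8} = v_{5}  ⟹  sig = [2:1]
  {2,3}:  v_{2} + v_{3} = v_{6}  ⟹  sig = [2:1]
  {4,5}:  v_{4} + v_{5} = v_{3}  ⟹  sig = [2:1]
  {5,6}:  v_{5} + v_{6} = v_{8}  ⟹  sig = [2:1]
  {6,8}:  v_{6} + v_{8} = v_{7}  ⟹  sig = [2:1]
  {4,8}:  v_{4} + v_{8} = v_{3} + v_{6}  ⟹  sig = [2:1,1]
  {4,7}:  v_{4} + v_{7} = v_{3} + 2·v_{6}  ⟹  sig = [2:1,2]
  {5,7}:  v_{5} + v_{7} = 2·v_{8}  ⟹  sig = [2:2]

Signatures (|P|; sorted positive RHS coefficients), sorted:
    [2:]
    [2:1]
    [2:1]
    [2:1]
    [2:1]
    [2:1]
    [2:1]
    [2:1,1]
    [2:1,2]
    [2:2]


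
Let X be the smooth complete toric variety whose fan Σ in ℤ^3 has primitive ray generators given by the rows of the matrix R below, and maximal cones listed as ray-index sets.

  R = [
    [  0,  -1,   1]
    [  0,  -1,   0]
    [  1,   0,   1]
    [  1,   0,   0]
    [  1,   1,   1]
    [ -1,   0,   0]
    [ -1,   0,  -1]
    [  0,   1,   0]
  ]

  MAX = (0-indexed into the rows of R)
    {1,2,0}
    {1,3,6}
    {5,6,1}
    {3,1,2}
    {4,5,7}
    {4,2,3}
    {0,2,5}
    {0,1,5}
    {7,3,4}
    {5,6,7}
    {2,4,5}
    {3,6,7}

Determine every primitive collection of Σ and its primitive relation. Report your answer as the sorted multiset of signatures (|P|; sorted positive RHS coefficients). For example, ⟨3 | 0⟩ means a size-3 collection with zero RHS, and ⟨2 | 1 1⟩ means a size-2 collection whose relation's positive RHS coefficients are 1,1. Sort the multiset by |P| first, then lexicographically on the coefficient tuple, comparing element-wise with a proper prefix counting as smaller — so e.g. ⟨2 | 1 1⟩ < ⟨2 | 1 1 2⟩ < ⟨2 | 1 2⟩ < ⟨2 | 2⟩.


Δ(Σ) — 8 vertices, 11 min non-faces:

  • {1,7}:  v_{1} + v_{7} = 0  so sig = ⟨2 | 0⟩
  • {2,6}:  v_{2} + v_{6} = 0  so sig = ⟨2 | 0⟩
  • {3,5}:  v_{3} + v_{5} = 0  so sig = ⟨2 | 0⟩
  • {1,4}:  v_{1} + v_{4} = v_{2}  so sig = ⟨2 | 1⟩
  • {2,7}:  v_{2} + v_{7} = v_{4}  so sig = ⟨2 | 1⟩
  • {4,6}:  v_{4} + v_{6} = v_{7}  so sig = ⟨2 | 1⟩
  • {0,3}:  v_{0} + v_{3} = v_{1} + v_{2}  so sig = ⟨2 | 1 1⟩
  • {0,6}:  v_{0} + v_{6} = v_{1} + v_{5}  so sig = ⟨2 | 1 1⟩
  • {0,7}:  v_{0} + v_{7} = v_{2} + v_{5}  so sig = ⟨2 | 1 1⟩
  • {0,4}:  v_{0} + v_{4} = 2·v_{2} + v_{5}  so sig = ⟨2 | 1 2⟩
  • {1,2,5}:  v_{1} + v_{2} + v_{5} = v_{0}  so sig = ⟨3 | 1⟩

so the primitive-relation signature multiset is
[⟨2 | 0⟩, ⟨2 | 0⟩, ⟨2 | 0⟩, ⟨2 | 1⟩, ⟨2 | 1⟩, ⟨2 | 1⟩, ⟨2 | 1 1⟩, ⟨2 | 1 1⟩, ⟨2 | 1 1⟩, ⟨2 | 1 2⟩, ⟨3 | 1⟩]


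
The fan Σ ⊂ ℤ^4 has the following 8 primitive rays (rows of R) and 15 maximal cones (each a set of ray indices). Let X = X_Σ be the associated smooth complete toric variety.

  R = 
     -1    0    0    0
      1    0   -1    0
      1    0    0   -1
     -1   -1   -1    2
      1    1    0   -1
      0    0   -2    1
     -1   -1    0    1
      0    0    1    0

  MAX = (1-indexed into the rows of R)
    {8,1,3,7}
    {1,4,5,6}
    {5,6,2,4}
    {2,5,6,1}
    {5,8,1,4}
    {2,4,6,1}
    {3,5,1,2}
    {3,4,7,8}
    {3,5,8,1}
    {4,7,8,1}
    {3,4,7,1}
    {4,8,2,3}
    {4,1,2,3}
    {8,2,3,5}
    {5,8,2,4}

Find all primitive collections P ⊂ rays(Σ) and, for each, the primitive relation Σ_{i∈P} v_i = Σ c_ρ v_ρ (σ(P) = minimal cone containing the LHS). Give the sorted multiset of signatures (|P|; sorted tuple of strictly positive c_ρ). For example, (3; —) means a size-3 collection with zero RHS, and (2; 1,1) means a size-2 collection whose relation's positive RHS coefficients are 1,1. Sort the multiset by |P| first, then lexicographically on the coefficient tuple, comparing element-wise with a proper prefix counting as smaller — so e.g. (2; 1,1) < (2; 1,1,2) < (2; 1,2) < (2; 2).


Δ(Σ) — 8 vertices, 9 min non-faces:

  • {5,7}:  v_{5} + v_{7} = 0 — sig = (2; —)
  • {2,7}:  v_{2} + v_{7} = v_{3} + v_{4} — sig = (2; 1,1)
  • {6,8}:  v_{6} + v_{8} = v_{4} + v_{5} — sig = (2; 1,1)
  • {6,7}:  v_{6} + v_{7} = v_{1} + v_{2} + v_{4} — sig = (2; 1,1,1)
  • {3,6}:  v_{3} + v_{6} = v_{1} + 2·v_{2} — sig = (2; 1,2)
  • {1,2,8}:  v_{1} + v_{2} + v_{8} = 0 — sig = (3; —)
  • {3,4,5}:  v_{3} + v_{4} + v_{5} = v_{2} — sig = (3; 1)
  • {1,2,4,5}:  v_{1} + v_{2} + v_{4} + v_{5} = v_{6} — sig = (4; 1)
  • {1,3,4,8}:  v_{1} + v_{3} + v_{4} + v_{8} = v_{7} — sig = (4; 1)

Hence PRS(X_Σ) =
    (2; —)
    (2; 1,1)
    (2; 1,1)
    (2; 1,1,1)
    (2; 1,2)
    (3; —)
    (3; 1)
    (4; 1)
    (4; 1)
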